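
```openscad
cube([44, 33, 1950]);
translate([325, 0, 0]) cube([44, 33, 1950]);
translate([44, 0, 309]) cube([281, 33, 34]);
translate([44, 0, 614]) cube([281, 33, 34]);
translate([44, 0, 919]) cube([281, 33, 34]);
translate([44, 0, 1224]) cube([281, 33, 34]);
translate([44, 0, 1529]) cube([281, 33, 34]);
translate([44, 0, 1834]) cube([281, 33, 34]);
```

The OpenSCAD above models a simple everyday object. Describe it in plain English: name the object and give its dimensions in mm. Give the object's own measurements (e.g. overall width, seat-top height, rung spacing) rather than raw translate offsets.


A straight ladder. Two 44×33 mm vertical rails, 1950 mm tall, stand 369 mm apart (outside-to-outside) with their front faces coplanar on the −y side. 6 rungs, each 33 mm deep and 34 mm tall, span between the inner faces of the rails, front faces flush with the rails. The lowest rung's underside is at z = 309 mm and rungs are spaced 305 mm apart (underside to underside).


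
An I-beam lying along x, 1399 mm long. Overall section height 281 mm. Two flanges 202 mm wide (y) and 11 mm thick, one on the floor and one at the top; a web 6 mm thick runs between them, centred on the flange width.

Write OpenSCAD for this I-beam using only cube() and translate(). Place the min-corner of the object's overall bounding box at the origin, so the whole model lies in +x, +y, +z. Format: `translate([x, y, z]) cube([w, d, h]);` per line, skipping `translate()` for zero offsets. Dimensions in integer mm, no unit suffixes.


cube([1399, 202, 11]);
translate([0, 98, 11]) cube([1399, 6, 259]);
translate([0, 0, 270]) cube([1399, 202, 11]);


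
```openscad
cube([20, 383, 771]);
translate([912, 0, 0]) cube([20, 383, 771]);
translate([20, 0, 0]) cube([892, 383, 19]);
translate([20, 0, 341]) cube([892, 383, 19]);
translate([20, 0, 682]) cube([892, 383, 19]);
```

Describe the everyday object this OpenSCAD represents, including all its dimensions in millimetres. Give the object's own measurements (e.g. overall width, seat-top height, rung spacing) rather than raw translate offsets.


An open bookshelf. Two side panels, each 20 mm thick, 383 mm deep and 771 mm tall, stand 932 mm apart (outside-to-outside). Between them sit 3 shelves, each 19 mm thick and 383 mm deep, spanning the full gap between the sides. The bottom shelf rests on the floor (its underside at z = 0) and the clear gap between one shelf's top and the next shelf's underside is 322 mm.


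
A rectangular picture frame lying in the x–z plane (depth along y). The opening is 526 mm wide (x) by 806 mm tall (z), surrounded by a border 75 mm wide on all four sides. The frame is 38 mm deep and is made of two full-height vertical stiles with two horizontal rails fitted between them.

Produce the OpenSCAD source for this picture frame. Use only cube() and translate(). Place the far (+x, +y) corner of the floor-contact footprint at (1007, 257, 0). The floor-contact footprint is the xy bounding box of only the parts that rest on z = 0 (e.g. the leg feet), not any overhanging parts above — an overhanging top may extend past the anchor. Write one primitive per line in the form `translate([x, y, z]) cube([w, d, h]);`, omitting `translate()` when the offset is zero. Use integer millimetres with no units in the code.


translate([331, 219, 0]) cube([75, 38, 956]);
translate([932, 219, 0]) cube([75, 38, 956]);
translate([406, 219, 0]) cube([526, 38, 75]);
translate([406, 219, 881]) cube([526, 38, 75]);


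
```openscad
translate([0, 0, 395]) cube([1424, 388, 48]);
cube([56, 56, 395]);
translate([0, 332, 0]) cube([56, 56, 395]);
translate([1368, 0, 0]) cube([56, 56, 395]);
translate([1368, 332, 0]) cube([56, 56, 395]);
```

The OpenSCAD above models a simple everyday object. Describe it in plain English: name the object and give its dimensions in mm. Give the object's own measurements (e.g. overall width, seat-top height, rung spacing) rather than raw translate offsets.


A bench: a 1424×388 mm seat slab, 48 mm thick, top at z = 443 mm, on four 56×56 mm square legs flush with the seat corners and standing on z = 0.


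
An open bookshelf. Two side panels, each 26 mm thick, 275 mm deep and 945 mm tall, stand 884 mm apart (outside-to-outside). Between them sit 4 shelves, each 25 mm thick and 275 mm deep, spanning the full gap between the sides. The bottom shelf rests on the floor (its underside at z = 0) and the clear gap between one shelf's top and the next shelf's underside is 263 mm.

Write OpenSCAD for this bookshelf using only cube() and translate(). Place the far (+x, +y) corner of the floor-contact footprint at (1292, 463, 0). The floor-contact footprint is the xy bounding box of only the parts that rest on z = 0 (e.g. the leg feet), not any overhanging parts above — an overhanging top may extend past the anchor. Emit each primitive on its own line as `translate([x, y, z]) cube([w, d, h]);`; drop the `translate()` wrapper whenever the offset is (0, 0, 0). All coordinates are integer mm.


translate([408, 188, 0]) cube([26, 275, 945]);
translate([1266, 188, 0]) cube([26, 275, 945]);
translate([434, 188, 0]) cube([832, 275, 25]);
translate([434, 188, 288]) cube([832, 275, 25]);
translate([434, 188, 576]) cube([832, 275, 25]);
translate([434, 188, 864]) cube([832, 275, 25]);


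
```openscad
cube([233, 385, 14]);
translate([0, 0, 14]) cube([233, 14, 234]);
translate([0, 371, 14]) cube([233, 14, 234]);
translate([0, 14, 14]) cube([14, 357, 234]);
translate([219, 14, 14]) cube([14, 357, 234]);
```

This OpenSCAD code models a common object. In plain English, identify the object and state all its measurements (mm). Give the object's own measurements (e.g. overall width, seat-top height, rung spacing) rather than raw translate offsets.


An open-topped rectangular box: outside dimensions 233×385×248 mm, with a uniform wall and base thickness of 14 mm. The base is a full 233×385 slab on the floor; four walls sit on top of the base. The front and back walls (the −y and +y sides) span the full width; the two side walls fit between them.


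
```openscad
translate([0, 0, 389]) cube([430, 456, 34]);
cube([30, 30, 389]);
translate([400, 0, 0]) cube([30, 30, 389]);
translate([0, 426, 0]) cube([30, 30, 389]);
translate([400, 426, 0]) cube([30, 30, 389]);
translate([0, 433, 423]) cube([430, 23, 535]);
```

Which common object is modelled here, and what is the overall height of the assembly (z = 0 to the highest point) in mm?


A chair. The overall height is 958 mm.

A slab on four corner posts with a tall panel at the back — a chair. The seat slab sits at z = 389 with thickness 34, and the 535 mm backrest starts at the seat top, so the overall height is 389 + 34 + 535 = 958 mm.


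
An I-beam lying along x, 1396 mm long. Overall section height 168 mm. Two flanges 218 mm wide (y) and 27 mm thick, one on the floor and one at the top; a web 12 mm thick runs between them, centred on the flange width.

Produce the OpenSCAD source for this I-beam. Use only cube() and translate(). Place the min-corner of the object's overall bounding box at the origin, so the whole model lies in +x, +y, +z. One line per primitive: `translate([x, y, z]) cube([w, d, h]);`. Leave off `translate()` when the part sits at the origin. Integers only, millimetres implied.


cube([1396, 218, 27]);
translate([0, 103, 27]) cube([1396, 12, 114]);
translate([0, 0, 141]) cube([1396, 218, 27]);


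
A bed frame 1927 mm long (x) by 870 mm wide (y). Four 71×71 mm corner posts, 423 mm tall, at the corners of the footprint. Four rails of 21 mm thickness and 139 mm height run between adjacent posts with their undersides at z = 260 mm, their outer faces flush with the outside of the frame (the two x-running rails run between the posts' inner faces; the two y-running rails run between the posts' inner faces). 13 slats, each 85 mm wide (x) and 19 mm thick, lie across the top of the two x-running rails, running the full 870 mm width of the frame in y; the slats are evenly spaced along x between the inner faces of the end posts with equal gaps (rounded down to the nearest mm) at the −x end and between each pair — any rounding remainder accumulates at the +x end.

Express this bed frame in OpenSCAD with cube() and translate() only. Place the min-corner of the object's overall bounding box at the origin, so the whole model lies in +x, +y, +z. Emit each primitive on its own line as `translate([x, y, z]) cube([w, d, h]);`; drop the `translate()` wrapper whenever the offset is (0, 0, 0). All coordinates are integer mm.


cube([71, 71, 423]);
translate([0, 799, 0]) cube([71, 71, 423]);
translate([1856, 0, 0]) cube([71, 71, 423]);
translate([1856, 799, 0]) cube([71, 71, 423]);
translate([71, 0, 260]) cube([1785, 21, 139]);
translate([71, 849, 260]) cube([1785, 21, 139]);
translate([0, 71, 260]) cube([21, 728, 139]);
translate([1906, 71, 260]) cube([21, 728, 139]);
translate([119, 0, 399]) cube([85, 870, 19]);
translate([252, 0, 399]) cube([85, 870, 19]);
translate([385, 0, 399]) cube([85, 870, 19]);
translate([518, 0, 399]) cube([85, 870, 19]);
translate([651, 0, 399]) cube([85, 870, 19]);
translate([784, 0, 399]) cube([85, 870, 19]);
translate([917, 0, 399]) cube([85, 870, 19]);
translate([1050, 0, 399]) cube([85, 870, 19]);
translate([1183, 0, 399]) cube([85, 870, 19]);
translate([1316, 0, 399]) cube([85, 870, 19]);
translate([1449, 0, 399]) cube([85, 870, 19]);
translate([1582, 0, 399]) cube([85, 870, 19]);
translate([1715, 0, 399]) cube([85, 870, 19]);


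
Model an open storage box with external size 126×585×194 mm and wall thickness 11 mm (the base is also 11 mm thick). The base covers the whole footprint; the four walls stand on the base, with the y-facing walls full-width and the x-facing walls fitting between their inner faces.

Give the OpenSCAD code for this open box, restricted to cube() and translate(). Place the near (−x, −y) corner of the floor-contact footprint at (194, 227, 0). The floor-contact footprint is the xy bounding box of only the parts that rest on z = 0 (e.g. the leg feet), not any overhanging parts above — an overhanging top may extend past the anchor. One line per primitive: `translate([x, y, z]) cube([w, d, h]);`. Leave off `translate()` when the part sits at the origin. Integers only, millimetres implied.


translate([194, 227, 0]) cube([126, 585, 11]);
translate([194, 227, 11]) cube([126, 11, 183]);
translate([194, 801, 11]) cube([126, 11, 183]);
translate([194, 238, 11]) cube([11, 563, 183]);
translate([309, 238, 11]) cube([11, 563, 183]);


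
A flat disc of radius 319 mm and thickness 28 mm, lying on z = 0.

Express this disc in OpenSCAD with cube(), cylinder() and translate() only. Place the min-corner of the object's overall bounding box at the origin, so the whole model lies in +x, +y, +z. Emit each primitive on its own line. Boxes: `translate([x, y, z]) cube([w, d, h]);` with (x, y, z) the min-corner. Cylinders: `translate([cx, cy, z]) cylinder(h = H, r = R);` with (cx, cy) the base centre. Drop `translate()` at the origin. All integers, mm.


translate([319, 319, 0]) cylinder(h = 28, r = 319);


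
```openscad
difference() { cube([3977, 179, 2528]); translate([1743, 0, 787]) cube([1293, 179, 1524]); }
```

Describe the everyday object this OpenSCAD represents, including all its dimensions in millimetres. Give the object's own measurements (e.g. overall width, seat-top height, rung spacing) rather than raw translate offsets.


A wall 3977 mm long (x), 179 mm thick (y), 2528 mm tall, with a rectangular window opening cut through it. The opening is 1293 mm wide and 1524 mm tall; its sill is at z = 787 mm and its near (−x) edge is 1743 mm from the wall's −x end. The opening passes through the full wall thickness.


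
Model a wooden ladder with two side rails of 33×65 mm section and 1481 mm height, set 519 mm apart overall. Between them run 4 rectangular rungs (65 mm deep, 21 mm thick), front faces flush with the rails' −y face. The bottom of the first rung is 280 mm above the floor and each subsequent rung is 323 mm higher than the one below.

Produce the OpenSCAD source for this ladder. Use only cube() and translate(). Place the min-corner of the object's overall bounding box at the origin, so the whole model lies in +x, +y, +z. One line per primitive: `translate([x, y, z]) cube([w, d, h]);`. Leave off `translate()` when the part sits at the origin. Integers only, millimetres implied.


cube([33, 65, 1481]);
translate([486, 0, 0]) cube([33, 65, 1481]);
translate([33, 0, 280]) cube([453, 65, 21]);
translate([33, 0, 603]) cube([453, 65, 21]);
translate([33, 0, 926]) cube([453, 65, 21]);
translate([33, 0, 1249]) cube([453, 65, 21]);


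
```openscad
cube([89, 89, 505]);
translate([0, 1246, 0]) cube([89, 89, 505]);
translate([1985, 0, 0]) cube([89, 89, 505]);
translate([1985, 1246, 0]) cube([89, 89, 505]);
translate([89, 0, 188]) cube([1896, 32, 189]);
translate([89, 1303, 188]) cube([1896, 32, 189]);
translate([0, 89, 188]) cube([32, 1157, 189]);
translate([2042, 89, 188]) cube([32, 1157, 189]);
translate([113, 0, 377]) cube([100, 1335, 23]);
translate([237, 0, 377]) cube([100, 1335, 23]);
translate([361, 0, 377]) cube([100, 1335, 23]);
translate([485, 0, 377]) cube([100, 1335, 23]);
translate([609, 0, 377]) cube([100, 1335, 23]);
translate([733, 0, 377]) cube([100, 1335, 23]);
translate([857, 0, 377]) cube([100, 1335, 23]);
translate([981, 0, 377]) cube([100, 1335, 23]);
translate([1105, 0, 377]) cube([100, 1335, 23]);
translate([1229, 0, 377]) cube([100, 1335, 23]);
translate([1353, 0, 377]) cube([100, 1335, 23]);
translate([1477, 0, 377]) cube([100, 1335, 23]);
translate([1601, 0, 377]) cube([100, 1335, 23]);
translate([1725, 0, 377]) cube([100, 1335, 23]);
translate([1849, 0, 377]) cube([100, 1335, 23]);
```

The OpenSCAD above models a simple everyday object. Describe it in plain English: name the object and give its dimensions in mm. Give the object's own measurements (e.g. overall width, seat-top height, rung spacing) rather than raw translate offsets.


A bed frame 2074 mm long (x) by 1335 mm wide (y). Four 89×89 mm corner posts, 505 mm tall, at the corners of the footprint. Four rails of 32 mm thickness and 189 mm height run between adjacent posts with their undersides at z = 188 mm, their outer faces flush with the outside of the frame (the two x-running rails run between the posts' inner faces; the two y-running rails run between the posts' inner faces). 15 slats, each 100 mm wide (x) and 23 mm thick, lie across the top of the two x-running rails, running the full 1335 mm width of the frame in y; along x they sit between the end posts with a 24 mm gap after the −x posts and between neighbouring slats, leaving 36 mm before the +x posts.


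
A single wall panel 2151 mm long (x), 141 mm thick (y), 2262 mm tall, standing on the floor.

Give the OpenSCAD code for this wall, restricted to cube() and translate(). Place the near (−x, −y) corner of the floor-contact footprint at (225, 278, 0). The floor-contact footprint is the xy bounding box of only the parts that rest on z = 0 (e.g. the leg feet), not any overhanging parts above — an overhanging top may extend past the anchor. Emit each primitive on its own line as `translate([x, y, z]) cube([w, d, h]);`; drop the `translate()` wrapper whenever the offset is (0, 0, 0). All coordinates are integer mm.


translate([225, 278, 0]) cube([2151, 141, 2262]);


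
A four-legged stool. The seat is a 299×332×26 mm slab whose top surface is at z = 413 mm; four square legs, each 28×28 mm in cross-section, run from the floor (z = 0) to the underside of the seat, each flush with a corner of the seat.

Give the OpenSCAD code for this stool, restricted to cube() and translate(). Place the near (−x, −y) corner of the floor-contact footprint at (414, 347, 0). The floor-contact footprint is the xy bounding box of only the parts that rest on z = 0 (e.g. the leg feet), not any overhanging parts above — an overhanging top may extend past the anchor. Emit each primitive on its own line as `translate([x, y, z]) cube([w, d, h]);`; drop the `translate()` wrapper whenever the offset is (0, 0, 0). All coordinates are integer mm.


translate([414, 347, 387]) cube([299, 332, 26]);
translate([414, 347, 0]) cube([28, 28, 387]);
translate([685, 347, 0]) cube([28, 28, 387]);
translate([414, 651, 0]) cube([28, 28, 387]);
translate([685, 651, 0]) cube([28, 28, 387]);


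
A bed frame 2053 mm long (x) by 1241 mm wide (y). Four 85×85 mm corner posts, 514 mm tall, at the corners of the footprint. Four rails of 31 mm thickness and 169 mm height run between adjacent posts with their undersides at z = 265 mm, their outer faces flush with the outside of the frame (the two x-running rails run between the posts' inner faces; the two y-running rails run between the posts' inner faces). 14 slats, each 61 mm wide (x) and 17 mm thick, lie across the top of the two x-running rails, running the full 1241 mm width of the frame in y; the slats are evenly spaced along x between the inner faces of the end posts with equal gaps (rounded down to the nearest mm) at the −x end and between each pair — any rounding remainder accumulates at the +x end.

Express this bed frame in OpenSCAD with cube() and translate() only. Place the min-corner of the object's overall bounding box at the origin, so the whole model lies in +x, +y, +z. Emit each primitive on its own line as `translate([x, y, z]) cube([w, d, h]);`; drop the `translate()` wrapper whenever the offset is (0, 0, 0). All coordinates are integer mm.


// slat z = rail_z + rail_h = 265 + 169 = 434
// slat gap = ⌊(1883 − 14·61) / 15⌋ = 68
cube([85, 85, 514]);
translate([0, 1156, 0]) cube([85, 85, 514]);
translate([1968, 0, 0]) cube([85, 85, 514]);
translate([1968, 1156, 0]) cube([85, 85, 514]);
translate([85, 0, 265]) cube([1883, 31, 169]);
translate([85, 1210, 265]) cube([1883, 31, 169]);
translate([0, 85, 265]) cube([31, 1071, 169]);
translate([2022, 85, 265]) cube([31, 1071, 169]);
translate([153, 0, 434]) cube([61, 1241, 17]);
translate([282, 0, 434]) cube([61, 1241, 17]);
translate([411, 0, 434]) cube([61, 1241, 17]);
translate([540, 0, 434]) cube([61, 1241, 17]);
translate([669, 0, 434]) cube([61, 1241, 17]);
translate([798, 0, 434]) cube([61, 1241, 17]);
translate([927, 0, 434]) cube([61, 1241, 17]);
translate([1056, 0, 434]) cube([61, 1241, 17]);
translate([1185, 0, 434]) cube([61, 1241, 17]);
translate([1314, 0, 434]) cube([61, 1241, 17]);
translate([1443, 0, 434]) cube([61, 1241, 17]);
translate([1572, 0, 434]) cube([61, 1241, 17]);
translate([1701, 0, 434]) cube([61, 1241, 17]);
translate([1830, 0, 434]) cube([61, 1241, 17]);


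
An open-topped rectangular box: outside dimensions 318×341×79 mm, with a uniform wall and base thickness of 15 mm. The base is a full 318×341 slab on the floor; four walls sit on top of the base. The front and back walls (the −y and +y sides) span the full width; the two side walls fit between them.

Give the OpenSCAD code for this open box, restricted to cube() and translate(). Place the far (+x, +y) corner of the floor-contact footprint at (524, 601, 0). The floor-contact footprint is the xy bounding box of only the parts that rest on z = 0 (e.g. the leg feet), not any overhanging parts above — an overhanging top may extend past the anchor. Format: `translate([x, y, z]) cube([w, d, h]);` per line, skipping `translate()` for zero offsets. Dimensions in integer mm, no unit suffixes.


translate([206, 260, 0]) cube([318, 341, 15]);
translate([206, 260, 15]) cube([318, 15, 64]);
translate([206, 586, 15]) cube([318, 15, 64]);
translate([206, 275, 15]) cube([15, 311, 64]);
translate([509, 275, 15]) cube([15, 311, 64]);


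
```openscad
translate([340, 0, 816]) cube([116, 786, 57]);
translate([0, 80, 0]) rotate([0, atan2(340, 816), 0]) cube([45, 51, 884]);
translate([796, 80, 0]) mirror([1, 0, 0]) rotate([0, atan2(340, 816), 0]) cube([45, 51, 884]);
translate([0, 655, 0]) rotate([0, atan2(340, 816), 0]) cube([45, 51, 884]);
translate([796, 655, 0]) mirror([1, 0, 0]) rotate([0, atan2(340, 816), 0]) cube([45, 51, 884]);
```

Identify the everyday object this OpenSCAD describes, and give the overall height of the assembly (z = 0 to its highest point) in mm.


A sawhorse. The overall height is 873 mm.

A beam across two mirrored pairs of raked legs — a sawhorse. The beam's underside is at z = 816 (matching the legs' vertical rise in atan2(340, 816)) and the beam is 57 mm tall, so its top is at 816 + 57 = 873 mm. The raked legs top out at the beam's underside, so that is the highest point.


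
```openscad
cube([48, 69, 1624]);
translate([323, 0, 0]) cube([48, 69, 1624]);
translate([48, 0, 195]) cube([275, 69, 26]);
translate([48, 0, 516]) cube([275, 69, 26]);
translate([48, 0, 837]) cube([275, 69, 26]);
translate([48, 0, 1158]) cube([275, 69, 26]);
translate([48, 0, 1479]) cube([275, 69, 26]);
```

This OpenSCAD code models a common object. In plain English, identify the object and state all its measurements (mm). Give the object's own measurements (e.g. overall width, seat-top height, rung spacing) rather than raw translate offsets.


A straight ladder. Two 48×69 mm vertical rails, 1624 mm tall, stand 371 mm apart (outside-to-outside) with their front faces coplanar on the −y side. 5 rungs, each 69 mm deep and 26 mm tall, span between the inner faces of the rails, front faces flush with the rails. The lowest rung's underside is at z = 195 mm and rungs are spaced 321 mm apart (underside to underside).


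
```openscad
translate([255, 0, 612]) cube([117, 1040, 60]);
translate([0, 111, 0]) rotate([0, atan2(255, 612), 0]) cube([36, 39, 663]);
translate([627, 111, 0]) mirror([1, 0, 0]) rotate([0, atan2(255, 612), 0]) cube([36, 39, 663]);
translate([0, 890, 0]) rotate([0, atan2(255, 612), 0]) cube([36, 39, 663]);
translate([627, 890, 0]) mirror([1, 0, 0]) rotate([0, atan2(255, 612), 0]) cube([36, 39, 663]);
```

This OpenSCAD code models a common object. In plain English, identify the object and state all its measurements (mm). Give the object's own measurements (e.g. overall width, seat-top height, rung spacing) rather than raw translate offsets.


A sawhorse. A 117×1040×60 mm beam (x, y, z) sits on two A-frame leg pairs. Each pair is two raked legs of 36×39 mm section (39 mm along y) splaying symmetrically in x. Each leg rises 612 mm vertically over 255 mm of horizontal reach and is 663 mm long along its own axis. Every leg's outer bottom edge rests on the floor and its outer top edge meets a bottom edge of the beam — the left legs (tilting toward +x) meet the beam's −x bottom edge, the right legs (their mirror images, tilting toward −x) meet its +x bottom edge — so the leg tops tuck under the beam, the beam's underside is 612 mm above the floor, and the feet are 627 mm apart outside-to-outside with the beam centred between them. The two leg pairs are set in 111 mm from either end of the beam.


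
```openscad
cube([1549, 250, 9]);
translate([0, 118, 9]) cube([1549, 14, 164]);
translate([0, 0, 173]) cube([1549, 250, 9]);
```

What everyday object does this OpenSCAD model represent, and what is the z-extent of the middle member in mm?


An I-beam. The web height is 164 mm.

Two wide flanges with a thin centred web — an I-beam. Overall 182 mm minus two 9 mm flanges gives a web of 182 − 2·9 = 164 mm.


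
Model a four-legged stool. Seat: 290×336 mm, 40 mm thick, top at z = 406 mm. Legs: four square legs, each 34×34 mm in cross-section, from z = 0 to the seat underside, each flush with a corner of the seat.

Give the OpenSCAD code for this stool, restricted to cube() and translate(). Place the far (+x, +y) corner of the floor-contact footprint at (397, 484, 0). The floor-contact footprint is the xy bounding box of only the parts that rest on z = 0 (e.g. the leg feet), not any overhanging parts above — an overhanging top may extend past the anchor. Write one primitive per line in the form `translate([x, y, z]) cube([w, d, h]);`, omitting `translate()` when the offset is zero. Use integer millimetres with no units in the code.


translate([107, 148, 366]) cube([290, 336, 40]);
translate([107, 148, 0]) cube([34, 34, 366]);
translate([363, 148, 0]) cube([34, 34, 366]);
translate([107, 450, 0]) cube([34, 34, 366]);
translate([363, 450, 0]) cube([34, 34, 366]);


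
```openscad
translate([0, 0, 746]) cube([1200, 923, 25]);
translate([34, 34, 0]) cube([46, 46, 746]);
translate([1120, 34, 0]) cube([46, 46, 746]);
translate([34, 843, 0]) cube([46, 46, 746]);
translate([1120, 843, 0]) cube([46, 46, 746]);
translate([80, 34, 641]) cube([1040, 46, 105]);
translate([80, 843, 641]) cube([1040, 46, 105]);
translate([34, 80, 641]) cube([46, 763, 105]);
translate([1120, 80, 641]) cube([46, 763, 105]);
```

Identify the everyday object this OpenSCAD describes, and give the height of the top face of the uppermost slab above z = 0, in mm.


A table. The table height is 771 mm.

A 1200×923×25 slab sits at z = 746 on four 46 mm square posts — a table. The top surface is at 746 + 25 = 771 mm.


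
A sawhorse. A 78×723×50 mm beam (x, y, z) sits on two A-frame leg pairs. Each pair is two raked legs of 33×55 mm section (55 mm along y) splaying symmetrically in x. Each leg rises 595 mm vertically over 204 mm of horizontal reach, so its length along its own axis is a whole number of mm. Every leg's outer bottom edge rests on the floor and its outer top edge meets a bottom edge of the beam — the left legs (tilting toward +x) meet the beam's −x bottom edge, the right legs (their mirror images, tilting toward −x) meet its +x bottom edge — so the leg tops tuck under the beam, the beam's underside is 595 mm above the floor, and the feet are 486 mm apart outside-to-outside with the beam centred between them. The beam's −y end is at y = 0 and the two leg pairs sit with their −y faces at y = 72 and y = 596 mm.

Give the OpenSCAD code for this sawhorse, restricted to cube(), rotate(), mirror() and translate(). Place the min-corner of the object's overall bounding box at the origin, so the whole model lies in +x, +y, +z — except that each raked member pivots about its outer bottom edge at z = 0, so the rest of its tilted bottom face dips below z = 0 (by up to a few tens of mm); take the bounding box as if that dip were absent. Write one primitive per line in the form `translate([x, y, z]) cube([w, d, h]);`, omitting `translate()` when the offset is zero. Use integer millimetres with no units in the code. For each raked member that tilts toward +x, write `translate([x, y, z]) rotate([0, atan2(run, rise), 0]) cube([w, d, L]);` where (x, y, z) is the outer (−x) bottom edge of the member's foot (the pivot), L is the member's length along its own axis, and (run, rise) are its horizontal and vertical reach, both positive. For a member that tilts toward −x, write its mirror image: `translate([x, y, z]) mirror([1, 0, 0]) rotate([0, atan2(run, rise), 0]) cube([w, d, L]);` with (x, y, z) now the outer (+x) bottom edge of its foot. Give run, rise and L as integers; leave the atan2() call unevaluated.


translate([204, 0, 595]) cube([78, 723, 50]);
translate([0, 72, 0]) rotate([0, atan2(204, 595), 0]) cube([33, 55, 629]);
translate([486, 72, 0]) mirror([1, 0, 0]) rotate([0, atan2(204, 595), 0]) cube([33, 55, 629]);
translate([0, 596, 0]) rotate([0, atan2(204, 595), 0]) cube([33, 55, 629]);
translate([486, 596, 0]) mirror([1, 0, 0]) rotate([0, atan2(204, 595), 0]) cube([33, 55, 629]);


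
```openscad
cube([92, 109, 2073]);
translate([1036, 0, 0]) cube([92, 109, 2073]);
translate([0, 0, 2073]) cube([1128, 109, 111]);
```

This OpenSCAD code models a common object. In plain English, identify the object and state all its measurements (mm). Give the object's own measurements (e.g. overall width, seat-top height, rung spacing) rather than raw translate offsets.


A door frame. The clear opening is 944 mm wide and 2073 mm high. Two 92 mm wide jambs, 109 mm deep, stand either side of the opening from the floor to the top of the opening. A 111 mm thick head sits across the top of both jambs, spanning the full outside width of the frame.


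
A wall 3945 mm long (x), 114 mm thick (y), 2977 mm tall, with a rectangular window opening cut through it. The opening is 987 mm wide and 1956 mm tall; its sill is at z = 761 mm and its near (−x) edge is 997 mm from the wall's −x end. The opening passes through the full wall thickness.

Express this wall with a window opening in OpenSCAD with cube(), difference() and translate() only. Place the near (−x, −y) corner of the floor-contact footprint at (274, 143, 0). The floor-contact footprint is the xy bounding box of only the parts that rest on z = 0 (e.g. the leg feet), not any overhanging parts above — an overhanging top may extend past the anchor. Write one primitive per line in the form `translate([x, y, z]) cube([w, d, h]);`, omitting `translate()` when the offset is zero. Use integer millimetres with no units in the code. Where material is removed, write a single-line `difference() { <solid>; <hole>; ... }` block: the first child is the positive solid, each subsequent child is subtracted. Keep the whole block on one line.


difference() { translate([274, 143, 0]) cube([3945, 114, 2977]); translate([1271, 143, 761]) cube([987, 114, 1956]); }


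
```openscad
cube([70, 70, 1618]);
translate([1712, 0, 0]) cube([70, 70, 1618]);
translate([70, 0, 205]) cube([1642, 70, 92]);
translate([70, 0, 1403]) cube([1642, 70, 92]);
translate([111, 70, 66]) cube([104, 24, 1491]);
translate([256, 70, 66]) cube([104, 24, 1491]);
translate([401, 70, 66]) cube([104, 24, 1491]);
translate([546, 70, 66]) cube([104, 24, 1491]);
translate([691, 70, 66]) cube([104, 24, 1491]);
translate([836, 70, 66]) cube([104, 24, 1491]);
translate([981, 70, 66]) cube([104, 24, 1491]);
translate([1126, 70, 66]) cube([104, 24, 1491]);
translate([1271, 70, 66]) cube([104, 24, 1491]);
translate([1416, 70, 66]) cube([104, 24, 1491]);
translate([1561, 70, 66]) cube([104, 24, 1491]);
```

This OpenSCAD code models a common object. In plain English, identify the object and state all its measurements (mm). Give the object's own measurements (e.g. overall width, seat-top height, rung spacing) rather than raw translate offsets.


A fence section. Two 70×70 mm posts, 1618 mm tall, stand on the floor with a clear span of 1642 mm between their inner faces. Two horizontal rails of 70×92 mm section span the gap between the posts with their undersides at z = 205 mm and z = 1403 mm, flush with the posts' −y face. 11 pickets, each 104 mm wide, 24 mm thick and 1491 mm tall, are fixed to the +y face of the rails with their bottoms at z = 66 mm, spaced across the span with a 41 mm gap after the −x post and between neighbouring pickets, with 47 mm left before the +x post.


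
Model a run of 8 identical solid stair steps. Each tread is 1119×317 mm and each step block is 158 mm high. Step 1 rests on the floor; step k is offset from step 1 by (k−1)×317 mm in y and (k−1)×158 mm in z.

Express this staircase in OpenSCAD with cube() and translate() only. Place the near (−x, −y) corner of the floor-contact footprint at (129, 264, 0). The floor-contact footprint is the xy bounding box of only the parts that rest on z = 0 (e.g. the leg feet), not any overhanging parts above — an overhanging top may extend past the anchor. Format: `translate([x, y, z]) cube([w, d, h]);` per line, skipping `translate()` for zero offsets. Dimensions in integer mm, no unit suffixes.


translate([129, 264, 0]) cube([1119, 317, 158]);
translate([129, 581, 158]) cube([1119, 317, 158]);
translate([129, 898, 316]) cube([1119, 317, 158]);
translate([129, 1215, 474]) cube([1119, 317, 158]);
translate([129, 1532, 632]) cube([1119, 317, 158]);
translate([129, 1849, 790]) cube([1119, 317, 158]);
translate([129, 2166, 948]) cube([1119, 317, 158]);
translate([129, 2483, 1106]) cube([1119, 317, 158]);


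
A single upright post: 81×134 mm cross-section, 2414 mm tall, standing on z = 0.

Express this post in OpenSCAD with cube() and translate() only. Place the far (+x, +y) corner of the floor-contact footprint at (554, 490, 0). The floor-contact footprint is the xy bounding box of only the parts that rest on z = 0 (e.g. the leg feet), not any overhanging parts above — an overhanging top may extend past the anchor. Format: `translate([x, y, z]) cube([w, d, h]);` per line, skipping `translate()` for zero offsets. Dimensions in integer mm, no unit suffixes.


translate([473, 356, 0]) cube([81, 134, 2414]);


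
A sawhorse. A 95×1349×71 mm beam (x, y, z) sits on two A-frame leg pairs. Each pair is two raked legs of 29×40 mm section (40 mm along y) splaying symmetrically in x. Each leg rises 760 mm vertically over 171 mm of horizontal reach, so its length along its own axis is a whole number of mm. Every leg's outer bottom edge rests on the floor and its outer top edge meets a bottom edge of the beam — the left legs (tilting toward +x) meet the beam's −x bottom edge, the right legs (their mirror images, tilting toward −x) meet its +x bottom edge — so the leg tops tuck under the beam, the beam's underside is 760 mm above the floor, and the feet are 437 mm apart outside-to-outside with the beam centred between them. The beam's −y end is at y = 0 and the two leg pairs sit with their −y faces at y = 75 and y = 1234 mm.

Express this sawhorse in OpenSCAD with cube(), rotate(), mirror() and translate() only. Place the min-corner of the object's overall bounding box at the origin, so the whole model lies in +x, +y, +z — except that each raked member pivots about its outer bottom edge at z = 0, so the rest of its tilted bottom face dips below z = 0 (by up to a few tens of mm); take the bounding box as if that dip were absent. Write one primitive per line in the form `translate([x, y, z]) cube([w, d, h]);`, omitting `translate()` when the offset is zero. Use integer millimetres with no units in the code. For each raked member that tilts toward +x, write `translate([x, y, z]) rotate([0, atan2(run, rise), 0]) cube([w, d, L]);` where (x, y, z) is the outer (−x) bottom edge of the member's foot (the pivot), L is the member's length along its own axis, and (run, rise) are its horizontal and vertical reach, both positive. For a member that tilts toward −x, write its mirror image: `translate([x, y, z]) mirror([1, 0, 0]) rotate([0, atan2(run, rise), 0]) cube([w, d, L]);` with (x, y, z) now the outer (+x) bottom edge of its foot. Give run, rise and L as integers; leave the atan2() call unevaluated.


// leg length = √(171² + 760²) = 779
// right-leg outer foot x = 2·171 + 95 = 437
// beam min-corner = (171, 0, 760)
translate([171, 0, 760]) cube([95, 1349, 71]);
translate([0, 75, 0]) rotate([0, atan2(171, 760), 0]) cube([29, 40, 779]);
translate([437, 75, 0]) mirror([1, 0, 0]) rotate([0, atan2(171, 760), 0]) cube([29, 40, 779]);
translate([0, 1234, 0]) rotate([0, atan2(171, 760), 0]) cube([29, 40, 779]);
translate([437, 1234, 0]) mirror([1, 0, 0]) rotate([0, atan2(171, 760), 0]) cube([29, 40, 779]);


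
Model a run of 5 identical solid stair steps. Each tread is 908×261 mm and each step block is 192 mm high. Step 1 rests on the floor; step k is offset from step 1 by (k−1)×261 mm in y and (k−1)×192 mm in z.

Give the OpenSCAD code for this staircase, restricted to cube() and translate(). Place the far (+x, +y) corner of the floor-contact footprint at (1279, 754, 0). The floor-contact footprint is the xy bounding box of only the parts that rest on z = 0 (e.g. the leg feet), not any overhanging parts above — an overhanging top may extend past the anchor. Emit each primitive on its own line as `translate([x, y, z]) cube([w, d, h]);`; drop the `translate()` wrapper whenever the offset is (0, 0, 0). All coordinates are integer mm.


translate([371, 493, 0]) cube([908, 261, 192]);
translate([371, 754, 192]) cube([908, 261, 192]);
translate([371, 1015, 384]) cube([908, 261, 192]);
translate([371, 1276, 576]) cube([908, 261, 192]);
translate([371, 1537, 768]) cube([908, 261, 192]);


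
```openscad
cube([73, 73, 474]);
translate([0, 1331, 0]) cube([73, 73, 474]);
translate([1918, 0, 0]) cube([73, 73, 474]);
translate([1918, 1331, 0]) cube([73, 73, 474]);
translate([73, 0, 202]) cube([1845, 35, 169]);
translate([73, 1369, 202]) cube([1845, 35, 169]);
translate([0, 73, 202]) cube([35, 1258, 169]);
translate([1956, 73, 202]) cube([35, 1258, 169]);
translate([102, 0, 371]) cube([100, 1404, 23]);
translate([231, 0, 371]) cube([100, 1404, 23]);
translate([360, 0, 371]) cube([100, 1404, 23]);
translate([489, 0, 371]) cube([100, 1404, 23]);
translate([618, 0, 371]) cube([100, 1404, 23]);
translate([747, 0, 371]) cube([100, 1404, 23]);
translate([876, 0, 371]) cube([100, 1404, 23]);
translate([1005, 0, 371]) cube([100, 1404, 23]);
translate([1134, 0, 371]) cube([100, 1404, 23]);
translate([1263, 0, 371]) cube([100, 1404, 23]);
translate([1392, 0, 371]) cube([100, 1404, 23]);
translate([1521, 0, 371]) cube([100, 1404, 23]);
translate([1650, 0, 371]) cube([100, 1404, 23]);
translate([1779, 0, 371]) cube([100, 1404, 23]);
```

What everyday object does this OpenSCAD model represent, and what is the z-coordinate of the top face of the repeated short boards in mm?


A bed frame. The slat-top height is 394 mm.

Four posts, four rails, and a row of slats — a bed frame. Slats sit on the rails at z = 202 + 169 = 371; with slat thickness 23, the top is 394 mm.


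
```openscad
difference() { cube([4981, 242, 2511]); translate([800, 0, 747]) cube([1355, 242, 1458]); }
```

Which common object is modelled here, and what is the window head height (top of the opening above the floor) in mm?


A wall with a window opening. The window head height is 2205 mm.

A wall with a rectangular opening subtracted — a window. Sill at z = 747, opening 1458 mm tall, so the head is at 747 + 1458 = 2205 mm.


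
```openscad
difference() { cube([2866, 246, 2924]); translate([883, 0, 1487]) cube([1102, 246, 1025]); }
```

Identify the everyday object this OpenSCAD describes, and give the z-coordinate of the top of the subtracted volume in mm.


A wall with a window opening. The window head height is 2512 mm.

A wall with a rectangular opening subtracted — a window. Sill at z = 1487, opening 1025 mm tall, so the head is at 1487 + 1025 = 2512 mm.


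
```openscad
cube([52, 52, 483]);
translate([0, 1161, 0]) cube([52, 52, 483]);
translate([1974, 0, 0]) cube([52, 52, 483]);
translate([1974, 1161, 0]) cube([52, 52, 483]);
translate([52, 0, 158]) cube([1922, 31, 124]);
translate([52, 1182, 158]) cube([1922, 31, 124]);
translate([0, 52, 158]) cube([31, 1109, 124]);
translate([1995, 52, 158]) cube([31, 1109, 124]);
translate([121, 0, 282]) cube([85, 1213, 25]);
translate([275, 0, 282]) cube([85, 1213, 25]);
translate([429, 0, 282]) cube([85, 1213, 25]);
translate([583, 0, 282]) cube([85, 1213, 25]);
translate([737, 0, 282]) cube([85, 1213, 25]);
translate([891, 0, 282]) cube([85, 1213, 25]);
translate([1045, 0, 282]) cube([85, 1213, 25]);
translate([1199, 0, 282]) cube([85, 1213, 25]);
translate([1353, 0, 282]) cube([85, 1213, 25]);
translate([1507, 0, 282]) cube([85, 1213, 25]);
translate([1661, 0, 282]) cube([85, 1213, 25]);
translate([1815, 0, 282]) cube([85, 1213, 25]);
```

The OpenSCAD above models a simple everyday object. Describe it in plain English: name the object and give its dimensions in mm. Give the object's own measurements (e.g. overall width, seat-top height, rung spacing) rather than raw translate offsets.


A bed frame 2026 mm long (x) by 1213 mm wide (y). Four 52×52 mm corner posts, 483 mm tall, at the corners of the footprint. Four rails of 31 mm thickness and 124 mm height run between adjacent posts with their undersides at z = 158 mm, their outer faces flush with the outside of the frame (the two x-running rails run between the posts' inner faces; the two y-running rails run between the posts' inner faces). 12 slats, each 85 mm wide (x) and 25 mm thick, lie across the top of the two x-running rails, running the full 1213 mm width of the frame in y; along x they sit between the end posts with a 69 mm gap after the −x posts and between neighbouring slats, leaving 74 mm before the +x posts.


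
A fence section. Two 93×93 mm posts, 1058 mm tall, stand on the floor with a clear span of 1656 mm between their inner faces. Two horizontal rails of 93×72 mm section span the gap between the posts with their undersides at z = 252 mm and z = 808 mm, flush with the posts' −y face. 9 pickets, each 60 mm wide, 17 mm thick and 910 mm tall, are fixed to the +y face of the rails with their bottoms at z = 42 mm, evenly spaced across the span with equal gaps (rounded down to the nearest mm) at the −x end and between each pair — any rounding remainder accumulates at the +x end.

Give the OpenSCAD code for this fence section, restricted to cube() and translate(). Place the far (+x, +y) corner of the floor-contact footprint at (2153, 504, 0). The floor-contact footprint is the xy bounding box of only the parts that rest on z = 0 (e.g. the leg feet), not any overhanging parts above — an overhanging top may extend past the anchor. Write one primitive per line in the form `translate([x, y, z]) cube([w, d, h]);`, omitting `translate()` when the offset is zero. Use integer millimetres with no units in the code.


translate([311, 411, 0]) cube([93, 93, 1058]);
translate([2060, 411, 0]) cube([93, 93, 1058]);
translate([404, 411, 252]) cube([1656, 93, 72]);
translate([404, 411, 808]) cube([1656, 93, 72]);
translate([515, 504, 42]) cube([60, 17, 910]);
translate([686, 504, 42]) cube([60, 17, 910]);
translate([857, 504, 42]) cube([60, 17, 910]);
translate([1028, 504, 42]) cube([60, 17, 910]);
translate([1199, 504, 42]) cube([60, 17, 910]);
translate([1370, 504, 42]) cube([60, 17, 910]);
translate([1541, 504, 42]) cube([60, 17, 910]);
translate([1712, 504, 42]) cube([60, 17, 910]);
translate([1883, 504, 42]) cube([60, 17, 910]);
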